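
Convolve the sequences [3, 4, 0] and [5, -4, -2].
y[0] = 3×5 = 15; y[1] = 3×-4 + 4×5 = 8; y[2] = 3×-2 + 4×-4 + 0×5 = -22; y[3] = 4×-2 + 0×-4 = -8; y[4] = 0×-2 = 0

[15, 8, -22, -8, 0]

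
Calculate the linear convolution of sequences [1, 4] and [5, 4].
y[0] = 1×5 = 5; y[1] = 1×4 + 4×5 = 24; y[2] = 4×4 = 16

[5, 24, 16]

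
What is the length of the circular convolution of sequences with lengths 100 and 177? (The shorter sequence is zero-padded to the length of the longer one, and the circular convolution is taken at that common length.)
Circular convolution (zero-padding the shorter input) has length max(m, n) = max(100, 177) = 177

177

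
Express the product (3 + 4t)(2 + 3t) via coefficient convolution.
Ascending coefficients: a = [3, 4], b = [2, 3]. c[0] = 3×2 = 6; c[1] = 3×3 + 4×2 = 17; c[2] = 4×3 = 12. Result coefficients: [6, 17, 12] → 6 + 17t + 12t^2

6 + 17t + 12t^2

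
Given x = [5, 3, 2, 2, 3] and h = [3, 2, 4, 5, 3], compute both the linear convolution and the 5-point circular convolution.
Linear: y_lin[0] = 5×3 = 15; y_lin[1] = 5×2 + 3×3 = 19; y_lin[2] = 5×4 + 3×2 + 2×3 = 32; y_lin[3] = 5×5 + 3×4 + 2×2 + 2×3 = 47; y_lin[4] = 5×3 + 3×5 + 2×4 + 2×2 + 3×3 = 51; y_lin[5] = 3×3 + 2×5 + 2×4 + 3×2 = 33; y_lin[6] = 2×3 + 2×5 + 3×4 = 28; y_lin[7] = 2×3 + 3×5 = 21; y_lin[8] = 3×3 = 9 → [15, 19, 32, 47, 51, 33, 28, 21, 9]. Circular (length 5): y[0] = 5×3 + 3×3 + 2×5 + 2×4 + 3×2 = 48; y[1] = 5×2 + 3×3 + 2×3 + 2×5 + 3×4 = 47; y[2] = 5×4 + 3×2 + 2×3 + 2×3 + 3×5 = 53; y[3] = 5×5 + 3×4 + 2×2 + 2×3 + 3×3 = 56; y[4] = 5×3 + 3×5 + 2×4 + 2×2 + 3×3 = 51 → [48, 47, 53, 56, 51]

Linear: [15, 19, 32, 47, 51, 33, 28, 21, 9], Circular: [48, 47, 53, 56, 51]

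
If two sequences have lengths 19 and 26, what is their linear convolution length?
Linear/full convolution length: m + n - 1 = 19 + 26 - 1 = 44

44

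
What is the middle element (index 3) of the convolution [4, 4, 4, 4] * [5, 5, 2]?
Use y[k] = Σ_i a[i]·b[k-i] at k=3. y[3] = 4×2 + 4×5 + 4×5 = 48

48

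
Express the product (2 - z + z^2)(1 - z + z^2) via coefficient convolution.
Ascending coefficients: a = [2, -1, 1], b = [1, -1, 1]. c[0] = 2×1 = 2; c[1] = 2×-1 + -1×1 = -3; c[2] = 2×1 + -1×-1 + 1×1 = 4; c[3] = -1×1 + 1×-1 = -2; c[4] = 1×1 = 1. Result coefficients: [2, -3, 4, -2, 1] → 2 - 3z + 4z^2 - 2z^3 + z^4

2 - 3z + 4z^2 - 2z^3 + z^4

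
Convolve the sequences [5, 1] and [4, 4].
y[0] = 5×4 = 20; y[1] = 5×4 + 1×4 = 24; y[2] = 1×4 = 4

[20, 24, 4]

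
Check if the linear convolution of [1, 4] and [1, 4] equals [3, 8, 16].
Recompute linear convolution of [1, 4] and [1, 4]: y[0] = 1×1 = 1; y[1] = 1×4 + 4×1 = 8; y[2] = 4×4 = 16 → [1, 8, 16]. Compare to given [3, 8, 16]: they differ at index 0: given 3, correct 1, so answer: No

No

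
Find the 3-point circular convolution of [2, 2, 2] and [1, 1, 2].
Use y[k] = Σ_j f[j]·g[(k-j) mod 3]. y[0] = 2×1 + 2×2 + 2×1 = 8; y[1] = 2×1 + 2×1 + 2×2 = 8; y[2] = 2×2 + 2×1 + 2×1 = 8. Result: [8, 8, 8]

[8, 8, 8]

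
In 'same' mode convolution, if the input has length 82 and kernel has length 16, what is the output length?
'Same' mode returns an output with the same length as the input: 82

82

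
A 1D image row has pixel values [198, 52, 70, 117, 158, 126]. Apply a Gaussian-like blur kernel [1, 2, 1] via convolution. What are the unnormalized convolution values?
Convolve image row [198, 52, 70, 117, 158, 126] with kernel [1, 2, 1]: y[0] = 198×1 = 198; y[1] = 198×2 + 52×1 = 448; y[2] = 198×1 + 52×2 + 70×1 = 372; y[3] = 52×1 + 70×2 + 117×1 = 309; y[4] = 70×1 + 117×2 + 158×1 = 462; y[5] = 117×1 + 158×2 + 126×1 = 559; y[6] = 158×1 + 126×2 = 410; y[7] = 126×1 = 126 → [198, 448, 372, 309, 462, 559, 410, 126]. Normalization factor = sum(kernel) = 4.

[198, 448, 372, 309, 462, 559, 410, 126]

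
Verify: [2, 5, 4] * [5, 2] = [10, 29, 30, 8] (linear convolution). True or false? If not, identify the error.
Recompute linear convolution of [2, 5, 4] and [5, 2]: y[0] = 2×5 = 10; y[1] = 2×2 + 5×5 = 29; y[2] = 5×2 + 4×5 = 30; y[3] = 4×2 = 8 → [10, 29, 30, 8]. Given [10, 29, 30, 8] matches, so answer: Yes

Yes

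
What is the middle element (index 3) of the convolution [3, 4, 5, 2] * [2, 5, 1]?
Use y[k] = Σ_i a[i]·b[k-i] at k=3. y[3] = 4×1 + 5×5 + 2×2 = 33

33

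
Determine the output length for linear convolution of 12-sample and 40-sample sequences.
Linear/full convolution length: m + n - 1 = 12 + 40 - 1 = 51

51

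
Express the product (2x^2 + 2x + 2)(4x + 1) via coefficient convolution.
Ascending coefficients: a = [2, 2, 2], b = [1, 4]. c[0] = 2×1 = 2; c[1] = 2×4 + 2×1 = 10; c[2] = 2×4 + 2×1 = 10; c[3] = 2×4 = 8. Result coefficients: [2, 10, 10, 8] → 8x^3 + 10x^2 + 10x + 2

8x^3 + 10x^2 + 10x + 2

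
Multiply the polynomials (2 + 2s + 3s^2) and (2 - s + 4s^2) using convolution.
Ascending coefficients: a = [2, 2, 3], b = [2, -1, 4]. c[0] = 2×2 = 4; c[1] = 2×-1 + 2×2 = 2; c[2] = 2×4 + 2×-1 + 3×2 = 12; c[3] = 2×4 + 3×-1 = 5; c[4] = 3×4 = 12. Result coefficients: [4, 2, 12, 5, 12] → 4 + 2s + 12s^2 + 5s^3 + 12s^4

4 + 2s + 12s^2 + 5s^3 + 12s^4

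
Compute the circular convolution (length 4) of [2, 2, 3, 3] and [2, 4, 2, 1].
Use y[k] = Σ_j f[j]·g[(k-j) mod 4]. y[0] = 2×2 + 2×1 + 3×2 + 3×4 = 24; y[1] = 2×4 + 2×2 + 3×1 + 3×2 = 21; y[2] = 2×2 + 2×4 + 3×2 + 3×1 = 21; y[3] = 2×1 + 2×2 + 3×4 + 3×2 = 24. Result: [24, 21, 21, 24]

[24, 21, 21, 24]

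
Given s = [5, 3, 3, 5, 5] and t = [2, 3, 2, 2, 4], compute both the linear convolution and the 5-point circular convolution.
Linear: y_lin[0] = 5×2 = 10; y_lin[1] = 5×3 + 3×2 = 21; y_lin[2] = 5×2 + 3×3 + 3×2 = 25; y_lin[3] = 5×2 + 3×2 + 3×3 + 5×2 = 35; y_lin[4] = 5×4 + 3×2 + 3×2 + 5×3 + 5×2 = 57; y_lin[5] = 3×4 + 3×2 + 5×2 + 5×3 = 43; y_lin[6] = 3×4 + 5×2 + 5×2 = 32; y_lin[7] = 5×4 + 5×2 = 30; y_lin[8] = 5×4 = 20 → [10, 21, 25, 35, 57, 43, 32, 30, 20]. Circular (length 5): y[0] = 5×2 + 3×4 + 3×2 + 5×2 + 5×3 = 53; y[1] = 5×3 + 3×2 + 3×4 + 5×2 + 5×2 = 53; y[2] = 5×2 + 3×3 + 3×2 + 5×4 + 5×2 = 55; y[3] = 5×2 + 3×2 + 3×3 + 5×2 + 5×4 = 55; y[4] = 5×4 + 3×2 + 3×2 + 5×3 + 5×2 = 57 → [53, 53, 55, 55, 57]

Linear: [10, 21, 25, 35, 57, 43, 32, 30, 20], Circular: [53, 53, 55, 55, 57]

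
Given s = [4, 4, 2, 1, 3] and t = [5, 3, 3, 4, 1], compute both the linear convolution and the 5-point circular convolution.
Linear: y_lin[0] = 4×5 = 20; y_lin[1] = 4×3 + 4×5 = 32; y_lin[2] = 4×3 + 4×3 + 2×5 = 34; y_lin[3] = 4×4 + 4×3 + 2×3 + 1×5 = 39; y_lin[4] = 4×1 + 4×4 + 2×3 + 1×3 + 3×5 = 44; y_lin[5] = 4×1 + 2×4 + 1×3 + 3×3 = 24; y_lin[6] = 2×1 + 1×4 + 3×3 = 15; y_lin[7] = 1×1 + 3×4 = 13; y_lin[8] = 3×1 = 3 → [20, 32, 34, 39, 44, 24, 15, 13, 3]. Circular (length 5): y[0] = 4×5 + 4×1 + 2×4 + 1×3 + 3×3 = 44; y[1] = 4×3 + 4×5 + 2×1 + 1×4 + 3×3 = 47; y[2] = 4×3 + 4×3 + 2×5 + 1×1 + 3×4 = 47; y[3] = 4×4 + 4×3 + 2×3 + 1×5 + 3×1 = 42; y[4] = 4×1 + 4×4 + 2×3 + 1×3 + 3×5 = 44 → [44, 47, 47, 42, 44]

Linear: [20, 32, 34, 39, 44, 24, 15, 13, 3], Circular: [44, 47, 47, 42, 44]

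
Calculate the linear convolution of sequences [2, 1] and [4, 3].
y[0] = 2×4 = 8; y[1] = 2×3 + 1×4 = 10; y[2] = 1×3 = 3

[8, 10, 3]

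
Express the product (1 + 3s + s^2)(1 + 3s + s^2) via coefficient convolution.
Ascending coefficients: a = [1, 3, 1], b = [1, 3, 1]. c[0] = 1×1 = 1; c[1] = 1×3 + 3×1 = 6; c[2] = 1×1 + 3×3 + 1×1 = 11; c[3] = 3×1 + 1×3 = 6; c[4] = 1×1 = 1. Result coefficients: [1, 6, 11, 6, 1] → 1 + 6s + 11s^2 + 6s^3 + s^4

1 + 6s + 11s^2 + 6s^3 + s^4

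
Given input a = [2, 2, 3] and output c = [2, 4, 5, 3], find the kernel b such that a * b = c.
Output length 4 = len(a) + len(b) - 1 ⇒ len(b) = 2. Solve b forward using b[k] = (c[k] - Σ_{i≥1} a[i]·b[k-i]) / a[0]: b[0] = c[0] / a[0] = 2 / 2 = 1; b[1] = (c[1] - 2×1) / a[0] = (4 - 2×1) / 2 = 1. So b = [1, 1]. Forward-check [2, 2, 3] * [1, 1]: c[0] = 2×1 = 2; c[1] = 2×1 + 2×1 = 4; c[2] = 2×1 + 3×1 = 5; c[3] = 3×1 = 3 → [2, 4, 5, 3] ✓

[1, 1]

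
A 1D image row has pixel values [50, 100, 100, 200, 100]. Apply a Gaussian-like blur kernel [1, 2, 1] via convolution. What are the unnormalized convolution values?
Convolve image row [50, 100, 100, 200, 100] with kernel [1, 2, 1]: y[0] = 50×1 = 50; y[1] = 50×2 + 100×1 = 200; y[2] = 50×1 + 100×2 + 100×1 = 350; y[3] = 100×1 + 100×2 + 200×1 = 500; y[4] = 100×1 + 200×2 + 100×1 = 600; y[5] = 200×1 + 100×2 = 400; y[6] = 100×1 = 100 → [50, 200, 350, 500, 600, 400, 100]. Normalization factor = sum(kernel) = 4.

[50, 200, 350, 500, 600, 400, 100]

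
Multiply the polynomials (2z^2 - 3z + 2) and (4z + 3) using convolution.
Ascending coefficients: a = [2, -3, 2], b = [3, 4]. c[0] = 2×3 = 6; c[1] = 2×4 + -3×3 = -1; c[2] = -3×4 + 2×3 = -6; c[3] = 2×4 = 8. Result coefficients: [6, -1, -6, 8] → 8z^3 - 6z^2 - z + 6

8z^3 - 6z^2 - z + 6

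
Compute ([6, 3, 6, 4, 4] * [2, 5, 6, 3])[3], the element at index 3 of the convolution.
Use y[k] = Σ_i a[i]·b[k-i] at k=3. y[3] = 6×3 + 3×6 + 6×5 + 4×2 = 74

74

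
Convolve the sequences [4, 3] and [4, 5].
y[0] = 4×4 = 16; y[1] = 4×5 + 3×4 = 32; y[2] = 3×5 = 15

[16, 32, 15]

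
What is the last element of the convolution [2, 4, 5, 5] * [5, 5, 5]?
Use y[k] = Σ_i a[i]·b[k-i] at k=5. y[5] = 5×5 = 25

25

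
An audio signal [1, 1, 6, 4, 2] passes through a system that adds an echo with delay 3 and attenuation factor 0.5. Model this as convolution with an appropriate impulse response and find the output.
Direct-path + delayed-attenuated-path model → impulse response h = [1, 0, 0, 0.5] (1 at lag 0, 0.5 at lag 3). Output y[n] = x[n] + 0.5·x[n - 3] (with x[n] = 0 outside 0..4): y[0] = 1 + 0.5×0 = 1; y[1] = 1 + 0.5×0 = 1; y[2] = 6 + 0.5×0 = 6; y[3] = 4 + 0.5×1 = 4.5; y[4] = 2 + 0.5×1 = 2.5; y[5] = 0 + 0.5×6 = 3.0; y[6] = 0 + 0.5×4 = 2.0; y[7] = 0 + 0.5×2 = 1.0. So y = [1, 1, 6, 4.5, 2.5, 3.0, 2.0, 1.0]

[1, 1, 6, 4.5, 2.5, 3.0, 2.0, 1.0]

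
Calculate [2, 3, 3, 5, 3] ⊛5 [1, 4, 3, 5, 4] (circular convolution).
Use y[k] = Σ_j f[j]·g[(k-j) mod 5]. y[0] = 2×1 + 3×4 + 3×5 + 5×3 + 3×4 = 56; y[1] = 2×4 + 3×1 + 3×4 + 5×5 + 3×3 = 57; y[2] = 2×3 + 3×4 + 3×1 + 5×4 + 3×5 = 56; y[3] = 2×5 + 3×3 + 3×4 + 5×1 + 3×4 = 48; y[4] = 2×4 + 3×5 + 3×3 + 5×4 + 3×1 = 55. Result: [56, 57, 56, 48, 55]

[56, 57, 56, 48, 55]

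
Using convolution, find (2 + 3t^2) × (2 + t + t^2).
Ascending coefficients: a = [2, 0, 3], b = [2, 1, 1]. c[0] = 2×2 = 4; c[1] = 2×1 + 0×2 = 2; c[2] = 2×1 + 0×1 + 3×2 = 8; c[3] = 0×1 + 3×1 = 3; c[4] = 3×1 = 3. Result coefficients: [4, 2, 8, 3, 3] → 4 + 2t + 8t^2 + 3t^3 + 3t^4

4 + 2t + 8t^2 + 3t^3 + 3t^4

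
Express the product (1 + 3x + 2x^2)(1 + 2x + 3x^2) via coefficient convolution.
Ascending coefficients: a = [1, 3, 2], b = [1, 2, 3]. c[0] = 1×1 = 1; c[1] = 1×2 + 3×1 = 5; c[2] = 1×3 + 3×2 + 2×1 = 11; c[3] = 3×3 + 2×2 = 13; c[4] = 2×3 = 6. Result coefficients: [1, 5, 11, 13, 6] → 1 + 5x + 11x^2 + 13x^3 + 6x^4

1 + 5x + 11x^2 + 13x^3 + 6x^4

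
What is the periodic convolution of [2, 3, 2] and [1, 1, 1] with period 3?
Use y[k] = Σ_j u[j]·v[(k-j) mod 3]. y[0] = 2×1 + 3×1 + 2×1 = 7; y[1] = 2×1 + 3×1 + 2×1 = 7; y[2] = 2×1 + 3×1 + 2×1 = 7. Result: [7, 7, 7]

[7, 7, 7]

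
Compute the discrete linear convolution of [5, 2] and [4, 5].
y[0] = 5×4 = 20; y[1] = 5×5 + 2×4 = 33; y[2] = 2×5 = 10

[20, 33, 10]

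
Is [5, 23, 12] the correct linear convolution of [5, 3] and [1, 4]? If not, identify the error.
Recompute linear convolution of [5, 3] and [1, 4]: y[0] = 5×1 = 5; y[1] = 5×4 + 3×1 = 23; y[2] = 3×4 = 12 → [5, 23, 12]. Given [5, 23, 12] matches, so answer: Yes

Yes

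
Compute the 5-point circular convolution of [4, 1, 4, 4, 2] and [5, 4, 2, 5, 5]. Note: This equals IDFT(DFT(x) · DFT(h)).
Either evaluate y[k] = Σ_j x[j]·h[(k-j) mod 5] directly, or use IDFT(DFT(x) · DFT(h)). y[0] = 4×5 + 1×5 + 4×5 + 4×2 + 2×4 = 61; y[1] = 4×4 + 1×5 + 4×5 + 4×5 + 2×2 = 65; y[2] = 4×2 + 1×4 + 4×5 + 4×5 + 2×5 = 62; y[3] = 4×5 + 1×2 + 4×4 + 4×5 + 2×5 = 68; y[4] = 4×5 + 1×5 + 4×2 + 4×4 + 2×5 = 59. Result: [61, 65, 62, 68, 59]

[61, 65, 62, 68, 59]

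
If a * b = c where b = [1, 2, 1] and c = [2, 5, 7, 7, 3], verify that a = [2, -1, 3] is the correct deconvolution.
Forward-compute [2, -1, 3] * [1, 2, 1]: c[0] = 2×1 = 2; c[1] = 2×2 + -1×1 = 3; c[2] = 2×1 + -1×2 + 3×1 = 3; c[3] = -1×1 + 3×2 = 5; c[4] = 3×1 = 3 → [2, 3, 3, 5, 3]. Does not match given c = [2, 5, 7, 7, 3].

Not verified. [2, -1, 3] * [1, 2, 1] = [2, 3, 3, 5, 3], which differs from [2, 5, 7, 7, 3] at index 1.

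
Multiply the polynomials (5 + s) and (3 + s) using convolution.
Ascending coefficients: a = [5, 1], b = [3, 1]. c[0] = 5×3 = 15; c[1] = 5×1 + 1×3 = 8; c[2] = 1×1 = 1. Result coefficients: [15, 8, 1] → 15 + 8s + s^2

15 + 8s + s^2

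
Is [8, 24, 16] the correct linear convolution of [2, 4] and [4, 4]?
Recompute linear convolution of [2, 4] and [4, 4]: y[0] = 2×4 = 8; y[1] = 2×4 + 4×4 = 24; y[2] = 4×4 = 16 → [8, 24, 16]. Given [8, 24, 16] matches, so answer: Yes

Yes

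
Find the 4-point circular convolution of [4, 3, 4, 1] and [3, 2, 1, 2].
Use y[k] = Σ_j a[j]·b[(k-j) mod 4]. y[0] = 4×3 + 3×2 + 4×1 + 1×2 = 24; y[1] = 4×2 + 3×3 + 4×2 + 1×1 = 26; y[2] = 4×1 + 3×2 + 4×3 + 1×2 = 24; y[3] = 4×2 + 3×1 + 4×2 + 1×3 = 22. Result: [24, 26, 24, 22]

[24, 26, 24, 22]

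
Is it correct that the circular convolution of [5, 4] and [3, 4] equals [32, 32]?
Recompute circular convolution of [5, 4] and [3, 4]: y[0] = 5×3 + 4×4 = 31; y[1] = 5×4 + 4×3 = 32 → [31, 32]. Compare to given [32, 32]: they differ at index 0: given 32, correct 31, so answer: No

No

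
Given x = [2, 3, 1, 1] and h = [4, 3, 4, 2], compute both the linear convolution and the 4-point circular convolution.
Linear: y_lin[0] = 2×4 = 8; y_lin[1] = 2×3 + 3×4 = 18; y_lin[2] = 2×4 + 3×3 + 1×4 = 21; y_lin[3] = 2×2 + 3×4 + 1×3 + 1×4 = 23; y_lin[4] = 3×2 + 1×4 + 1×3 = 13; y_lin[5] = 1×2 + 1×4 = 6; y_lin[6] = 1×2 = 2 → [8, 18, 21, 23, 13, 6, 2]. Circular (length 4): y[0] = 2×4 + 3×2 + 1×4 + 1×3 = 21; y[1] = 2×3 + 3×4 + 1×2 + 1×4 = 24; y[2] = 2×4 + 3×3 + 1×4 + 1×2 = 23; y[3] = 2×2 + 3×4 + 1×3 + 1×4 = 23 → [21, 24, 23, 23]

Linear: [8, 18, 21, 23, 13, 6, 2], Circular: [21, 24, 23, 23]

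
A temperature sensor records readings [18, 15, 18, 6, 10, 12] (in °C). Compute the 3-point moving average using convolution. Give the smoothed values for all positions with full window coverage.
3-point moving average kernel = [1, 1, 1]. Apply in 'valid' mode (full window coverage): avg[0] = (18 + 15 + 18) / 3 = 17.0; avg[1] = (15 + 18 + 6) / 3 = 13.0; avg[2] = (18 + 6 + 10) / 3 = 11.33; avg[3] = (6 + 10 + 12) / 3 = 9.33. Smoothed values: [17.0, 13.0, 11.33, 9.33]

[17.0, 13.0, 11.33, 9.33]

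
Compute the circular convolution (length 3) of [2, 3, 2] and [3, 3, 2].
Use y[k] = Σ_j x[j]·h[(k-j) mod 3]. y[0] = 2×3 + 3×2 + 2×3 = 18; y[1] = 2×3 + 3×3 + 2×2 = 19; y[2] = 2×2 + 3×3 + 2×3 = 19. Result: [18, 19, 19]

[18, 19, 19]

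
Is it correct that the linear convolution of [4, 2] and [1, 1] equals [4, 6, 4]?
Recompute linear convolution of [4, 2] and [1, 1]: y[0] = 4×1 = 4; y[1] = 4×1 + 2×1 = 6; y[2] = 2×1 = 2 → [4, 6, 2]. Compare to given [4, 6, 4]: they differ at index 2: given 4, correct 2, so answer: No

No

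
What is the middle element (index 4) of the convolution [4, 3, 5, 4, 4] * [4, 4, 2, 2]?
Use y[k] = Σ_i a[i]·b[k-i] at k=4. y[4] = 3×2 + 5×2 + 4×4 + 4×4 = 48

48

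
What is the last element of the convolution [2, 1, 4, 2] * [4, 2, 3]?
Use y[k] = Σ_i a[i]·b[k-i] at k=5. y[5] = 2×3 = 6

6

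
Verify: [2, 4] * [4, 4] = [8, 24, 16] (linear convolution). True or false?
Recompute linear convolution of [2, 4] and [4, 4]: y[0] = 2×4 = 8; y[1] = 2×4 + 4×4 = 24; y[2] = 4×4 = 16 → [8, 24, 16]. Given [8, 24, 16] matches, so answer: Yes

Yes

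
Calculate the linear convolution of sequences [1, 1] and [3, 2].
y[0] = 1×3 = 3; y[1] = 1×2 + 1×3 = 5; y[2] = 1×2 = 2

[3, 5, 2]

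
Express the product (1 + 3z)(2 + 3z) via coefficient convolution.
Ascending coefficients: a = [1, 3], b = [2, 3]. c[0] = 1×2 = 2; c[1] = 1×3 + 3×2 = 9; c[2] = 3×3 = 9. Result coefficients: [2, 9, 9] → 2 + 9z + 9z^2

2 + 9z + 9z^2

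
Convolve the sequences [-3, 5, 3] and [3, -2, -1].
y[0] = -3×3 = -9; y[1] = -3×-2 + 5×3 = 21; y[2] = -3×-1 + 5×-2 + 3×3 = 2; y[3] = 5×-1 + 3×-2 = -11; y[4] = 3×-1 = -3

[-9, 21, 2, -11, -3]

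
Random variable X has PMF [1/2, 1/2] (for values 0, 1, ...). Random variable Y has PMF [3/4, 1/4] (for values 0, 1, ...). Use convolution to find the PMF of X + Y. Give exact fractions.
P(X+Y=k) = Σ_i P(X=i)·P(Y=k-i) — a convolution of [1/2, 1/2] and [3/4, 1/4]. P(X+Y=0) = (1/2)×(3/4) = 3/8; P(X+Y=1) = (1/2)×(1/4) + (1/2)×(3/4) = 1/8 + 3/8 = 1/2; P(X+Y=2) = (1/2)×(1/4) = 1/8. PMF: [3/8, 1/2, 1/8] (sums to 1 ✓)

[3/8, 1/2, 1/8]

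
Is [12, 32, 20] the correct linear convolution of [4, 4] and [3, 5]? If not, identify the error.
Recompute linear convolution of [4, 4] and [3, 5]: y[0] = 4×3 = 12; y[1] = 4×5 + 4×3 = 32; y[2] = 4×5 = 20 → [12, 32, 20]. Given [12, 32, 20] matches, so answer: Yes

Yes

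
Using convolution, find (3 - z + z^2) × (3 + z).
Ascending coefficients: a = [3, -1, 1], b = [3, 1]. c[0] = 3×3 = 9; c[1] = 3×1 + -1×3 = 0; c[2] = -1×1 + 1×3 = 2; c[3] = 1×1 = 1. Result coefficients: [9, 0, 2, 1] → 9 + 2z^2 + z^3

9 + 2z^2 + z^3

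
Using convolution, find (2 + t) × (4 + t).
Ascending coefficients: a = [2, 1], b = [4, 1]. c[0] = 2×4 = 8; c[1] = 2×1 + 1×4 = 6; c[2] = 1×1 = 1. Result coefficients: [8, 6, 1] → 8 + 6t + t^2

8 + 6t + t^2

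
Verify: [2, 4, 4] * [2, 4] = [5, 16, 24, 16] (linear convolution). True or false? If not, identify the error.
Recompute linear convolution of [2, 4, 4] and [2, 4]: y[0] = 2×2 = 4; y[1] = 2×4 + 4×2 = 16; y[2] = 4×4 + 4×2 = 24; y[3] = 4×4 = 16 → [4, 16, 24, 16]. Compare to given [5, 16, 24, 16]: they differ at index 0: given 5, correct 4, so answer: No

No. Error at index 0: given 5, correct 4.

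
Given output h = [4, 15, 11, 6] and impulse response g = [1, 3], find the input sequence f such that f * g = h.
Deconvolve h=[4, 15, 11, 6] by g=[1, 3]. Since g[0]=1, solve forward: f[0] = h[0] / 1 = 4; f[1] = (h[1] - 4×3) / 1 = 3; f[2] = (h[2] - 3×3) / 1 = 2. So f = [4, 3, 2]. Check by forward convolution: h[0] = 4×1 = 4; h[1] = 4×3 + 3×1 = 15; h[2] = 3×3 + 2×1 = 11; h[3] = 2×3 = 6

[4, 3, 2]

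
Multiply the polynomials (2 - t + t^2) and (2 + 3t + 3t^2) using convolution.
Ascending coefficients: a = [2, -1, 1], b = [2, 3, 3]. c[0] = 2×2 = 4; c[1] = 2×3 + -1×2 = 4; c[2] = 2×3 + -1×3 + 1×2 = 5; c[3] = -1×3 + 1×3 = 0; c[4] = 1×3 = 3. Result coefficients: [4, 4, 5, 0, 3] → 4 + 4t + 5t^2 + 3t^4

4 + 4t + 5t^2 + 3t^4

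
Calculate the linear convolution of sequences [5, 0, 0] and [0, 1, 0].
y[0] = 5×0 = 0; y[1] = 5×1 + 0×0 = 5; y[2] = 5×0 + 0×1 + 0×0 = 0; y[3] = 0×0 + 0×1 = 0; y[4] = 0×0 = 0

[0, 5, 0, 0, 0]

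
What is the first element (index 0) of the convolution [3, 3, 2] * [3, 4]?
Use y[k] = Σ_i a[i]·b[k-i] at k=0. y[0] = 3×3 = 9

9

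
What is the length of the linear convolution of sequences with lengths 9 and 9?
Linear/full convolution length: m + n - 1 = 9 + 9 - 1 = 17

17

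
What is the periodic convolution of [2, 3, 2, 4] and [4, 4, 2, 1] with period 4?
Use y[k] = Σ_j s[j]·t[(k-j) mod 4]. y[0] = 2×4 + 3×1 + 2×2 + 4×4 = 31; y[1] = 2×4 + 3×4 + 2×1 + 4×2 = 30; y[2] = 2×2 + 3×4 + 2×4 + 4×1 = 28; y[3] = 2×1 + 3×2 + 2×4 + 4×4 = 32. Result: [31, 30, 28, 32]

[31, 30, 28, 32]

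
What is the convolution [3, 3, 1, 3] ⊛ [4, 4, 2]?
y[0] = 3×4 = 12; y[1] = 3×4 + 3×4 = 24; y[2] = 3×2 + 3×4 + 1×4 = 22; y[3] = 3×2 + 1×4 + 3×4 = 22; y[4] = 1×2 + 3×4 = 14; y[5] = 3×2 = 6

[12, 24, 22, 22, 14, 6]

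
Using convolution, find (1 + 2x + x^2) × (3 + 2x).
Ascending coefficients: a = [1, 2, 1], b = [3, 2]. c[0] = 1×3 = 3; c[1] = 1×2 + 2×3 = 8; c[2] = 2×2 + 1×3 = 7; c[3] = 1×2 = 2. Result coefficients: [3, 8, 7, 2] → 3 + 8x + 7x^2 + 2x^3

3 + 8x + 7x^2 + 2x^3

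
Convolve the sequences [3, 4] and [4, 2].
y[0] = 3×4 = 12; y[1] = 3×2 + 4×4 = 22; y[2] = 4×2 = 8

[12, 22, 8]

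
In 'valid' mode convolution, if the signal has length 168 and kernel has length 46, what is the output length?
'Valid' mode counts only positions where the kernel fully overlaps the signal: m - n + 1 = 168 - 46 + 1 = 123

123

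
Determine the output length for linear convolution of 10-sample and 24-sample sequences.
Linear/full convolution length: m + n - 1 = 10 + 24 - 1 = 33

33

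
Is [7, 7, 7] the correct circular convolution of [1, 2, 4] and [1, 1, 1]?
Recompute circular convolution of [1, 2, 4] and [1, 1, 1]: y[0] = 1×1 + 2×1 + 4×1 = 7; y[1] = 1×1 + 2×1 + 4×1 = 7; y[2] = 1×1 + 2×1 + 4×1 = 7 → [7, 7, 7]. Given [7, 7, 7] matches, so answer: Yes

Yes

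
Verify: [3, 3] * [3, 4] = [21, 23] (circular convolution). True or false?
Recompute circular convolution of [3, 3] and [3, 4]: y[0] = 3×3 + 3×4 = 21; y[1] = 3×4 + 3×3 = 21 → [21, 21]. Compare to given [21, 23]: they differ at index 1: given 23, correct 21, so answer: No

No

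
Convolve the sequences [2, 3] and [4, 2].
y[0] = 2×4 = 8; y[1] = 2×2 + 3×4 = 16; y[2] = 3×2 = 6

[8, 16, 6]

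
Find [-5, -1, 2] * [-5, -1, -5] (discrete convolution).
y[0] = -5×-5 = 25; y[1] = -5×-1 + -1×-5 = 10; y[2] = -5×-5 + -1×-1 + 2×-5 = 16; y[3] = -1×-5 + 2×-1 = 3; y[4] = 2×-5 = -10

[25, 10, 16, 3, -10]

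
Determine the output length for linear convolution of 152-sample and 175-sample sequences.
Linear/full convolution length: m + n - 1 = 152 + 175 - 1 = 326

326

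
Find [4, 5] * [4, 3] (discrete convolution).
y[0] = 4×4 = 16; y[1] = 4×3 + 5×4 = 32; y[2] = 5×3 = 15

[16, 32, 15]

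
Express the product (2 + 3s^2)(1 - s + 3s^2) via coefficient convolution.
Ascending coefficients: a = [2, 0, 3], b = [1, -1, 3]. c[0] = 2×1 = 2; c[1] = 2×-1 + 0×1 = -2; c[2] = 2×3 + 0×-1 + 3×1 = 9; c[3] = 0×3 + 3×-1 = -3; c[4] = 3×3 = 9. Result coefficients: [2, -2, 9, -3, 9] → 2 - 2s + 9s^2 - 3s^3 + 9s^4

2 - 2s + 9s^2 - 3s^3 + 9s^4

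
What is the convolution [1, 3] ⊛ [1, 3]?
y[0] = 1×1 = 1; y[1] = 1×3 + 3×1 = 6; y[2] = 3×3 = 9

[1, 6, 9]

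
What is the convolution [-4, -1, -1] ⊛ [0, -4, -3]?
y[0] = -4×0 = 0; y[1] = -4×-4 + -1×0 = 16; y[2] = -4×-3 + -1×-4 + -1×0 = 16; y[3] = -1×-3 + -1×-4 = 7; y[4] = -1×-3 = 3

[0, 16, 16, 7, 3]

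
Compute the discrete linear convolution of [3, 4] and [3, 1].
y[0] = 3×3 = 9; y[1] = 3×1 + 4×3 = 15; y[2] = 4×1 = 4

[9, 15, 4]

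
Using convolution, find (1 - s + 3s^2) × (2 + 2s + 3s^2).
Ascending coefficients: a = [1, -1, 3], b = [2, 2, 3]. c[0] = 1×2 = 2; c[1] = 1×2 + -1×2 = 0; c[2] = 1×3 + -1×2 + 3×2 = 7; c[3] = -1×3 + 3×2 = 3; c[4] = 3×3 = 9. Result coefficients: [2, 0, 7, 3, 9] → 2 + 7s^2 + 3s^3 + 9s^4

2 + 7s^2 + 3s^3 + 9s^4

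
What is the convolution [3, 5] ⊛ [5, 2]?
y[0] = 3×5 = 15; y[1] = 3×2 + 5×5 = 31; y[2] = 5×2 = 10

[15, 31, 10]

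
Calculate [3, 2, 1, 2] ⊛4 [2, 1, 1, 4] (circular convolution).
Use y[k] = Σ_j f[j]·g[(k-j) mod 4]. y[0] = 3×2 + 2×4 + 1×1 + 2×1 = 17; y[1] = 3×1 + 2×2 + 1×4 + 2×1 = 13; y[2] = 3×1 + 2×1 + 1×2 + 2×4 = 15; y[3] = 3×4 + 2×1 + 1×1 + 2×2 = 19. Result: [17, 13, 15, 19]

[17, 13, 15, 19]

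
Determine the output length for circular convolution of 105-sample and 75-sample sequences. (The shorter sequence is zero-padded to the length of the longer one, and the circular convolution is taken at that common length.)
Circular convolution (zero-padding the shorter input) has length max(m, n) = max(105, 75) = 105

105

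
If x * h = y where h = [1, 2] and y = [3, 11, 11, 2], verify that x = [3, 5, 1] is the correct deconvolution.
Forward-compute [3, 5, 1] * [1, 2]: y[0] = 3×1 = 3; y[1] = 3×2 + 5×1 = 11; y[2] = 5×2 + 1×1 = 11; y[3] = 1×2 = 2 → [3, 11, 11, 2]. Matches given y = [3, 11, 11, 2], so verified.

Verified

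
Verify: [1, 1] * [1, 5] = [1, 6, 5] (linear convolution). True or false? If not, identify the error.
Recompute linear convolution of [1, 1] and [1, 5]: y[0] = 1×1 = 1; y[1] = 1×5 + 1×1 = 6; y[2] = 1×5 = 5 → [1, 6, 5]. Given [1, 6, 5] matches, so answer: Yes

Yes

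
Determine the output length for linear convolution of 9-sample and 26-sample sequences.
Linear/full convolution length: m + n - 1 = 9 + 26 - 1 = 34

34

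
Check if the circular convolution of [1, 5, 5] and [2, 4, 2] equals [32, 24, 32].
Recompute circular convolution of [1, 5, 5] and [2, 4, 2]: y[0] = 1×2 + 5×2 + 5×4 = 32; y[1] = 1×4 + 5×2 + 5×2 = 24; y[2] = 1×2 + 5×4 + 5×2 = 32 → [32, 24, 32]. Given [32, 24, 32] matches, so answer: Yes

Yes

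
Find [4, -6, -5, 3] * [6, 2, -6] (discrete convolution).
y[0] = 4×6 = 24; y[1] = 4×2 + -6×6 = -28; y[2] = 4×-6 + -6×2 + -5×6 = -66; y[3] = -6×-6 + -5×2 + 3×6 = 44; y[4] = -5×-6 + 3×2 = 36; y[5] = 3×-6 = -18

[24, -28, -66, 44, 36, -18]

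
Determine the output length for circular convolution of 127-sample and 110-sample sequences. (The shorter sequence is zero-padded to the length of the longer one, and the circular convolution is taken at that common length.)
Circular convolution (zero-padding the shorter input) has length max(m, n) = max(127, 110) = 127

127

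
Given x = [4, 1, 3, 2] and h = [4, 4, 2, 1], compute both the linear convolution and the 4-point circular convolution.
Linear: y_lin[0] = 4×4 = 16; y_lin[1] = 4×4 + 1×4 = 20; y_lin[2] = 4×2 + 1×4 + 3×4 = 24; y_lin[3] = 4×1 + 1×2 + 3×4 + 2×4 = 26; y_lin[4] = 1×1 + 3×2 + 2×4 = 15; y_lin[5] = 3×1 + 2×2 = 7; y_lin[6] = 2×1 = 2 → [16, 20, 24, 26, 15, 7, 2]. Circular (length 4): y[0] = 4×4 + 1×1 + 3×2 + 2×4 = 31; y[1] = 4×4 + 1×4 + 3×1 + 2×2 = 27; y[2] = 4×2 + 1×4 + 3×4 + 2×1 = 26; y[3] = 4×1 + 1×2 + 3×4 + 2×4 = 26 → [31, 27, 26, 26]

Linear: [16, 20, 24, 26, 15, 7, 2], Circular: [31, 27, 26, 26]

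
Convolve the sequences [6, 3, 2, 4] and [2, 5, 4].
y[0] = 6×2 = 12; y[1] = 6×5 + 3×2 = 36; y[2] = 6×4 + 3×5 + 2×2 = 43; y[3] = 3×4 + 2×5 + 4×2 = 30; y[4] = 2×4 + 4×5 = 28; y[5] = 4×4 = 16

[12, 36, 43, 30, 28, 16]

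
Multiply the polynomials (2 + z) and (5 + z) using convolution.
Ascending coefficients: a = [2, 1], b = [5, 1]. c[0] = 2×5 = 10; c[1] = 2×1 + 1×5 = 7; c[2] = 1×1 = 1. Result coefficients: [10, 7, 1] → 10 + 7z + z^2

10 + 7z + z^2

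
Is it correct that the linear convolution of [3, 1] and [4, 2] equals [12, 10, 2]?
Recompute linear convolution of [3, 1] and [4, 2]: y[0] = 3×4 = 12; y[1] = 3×2 + 1×4 = 10; y[2] = 1×2 = 2 → [12, 10, 2]. Given [12, 10, 2] matches, so answer: Yes

Yes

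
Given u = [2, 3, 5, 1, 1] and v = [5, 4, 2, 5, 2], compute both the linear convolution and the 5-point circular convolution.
Linear: y_lin[0] = 2×5 = 10; y_lin[1] = 2×4 + 3×5 = 23; y_lin[2] = 2×2 + 3×4 + 5×5 = 41; y_lin[3] = 2×5 + 3×2 + 5×4 + 1×5 = 41; y_lin[4] = 2×2 + 3×5 + 5×2 + 1×4 + 1×5 = 38; y_lin[5] = 3×2 + 5×5 + 1×2 + 1×4 = 37; y_lin[6] = 5×2 + 1×5 + 1×2 = 17; y_lin[7] = 1×2 + 1×5 = 7; y_lin[8] = 1×2 = 2 → [10, 23, 41, 41, 38, 37, 17, 7, 2]. Circular (length 5): y[0] = 2×5 + 3×2 + 5×5 + 1×2 + 1×4 = 47; y[1] = 2×4 + 3×5 + 5×2 + 1×5 + 1×2 = 40; y[2] = 2×2 + 3×4 + 5×5 + 1×2 + 1×5 = 48; y[3] = 2×5 + 3×2 + 5×4 + 1×5 + 1×2 = 43; y[4] = 2×2 + 3×5 + 5×2 + 1×4 + 1×5 = 38 → [47, 40, 48, 43, 38]

Linear: [10, 23, 41, 41, 38, 37, 17, 7, 2], Circular: [47, 40, 48, 43, 38]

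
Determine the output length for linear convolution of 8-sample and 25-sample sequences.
Linear/full convolution length: m + n - 1 = 8 + 25 - 1 = 32

32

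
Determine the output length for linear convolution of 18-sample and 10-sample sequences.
Linear/full convolution length: m + n - 1 = 18 + 10 - 1 = 27

27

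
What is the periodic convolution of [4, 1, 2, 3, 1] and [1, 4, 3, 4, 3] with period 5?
Use y[k] = Σ_j a[j]·b[(k-j) mod 5]. y[0] = 4×1 + 1×3 + 2×4 + 3×3 + 1×4 = 28; y[1] = 4×4 + 1×1 + 2×3 + 3×4 + 1×3 = 38; y[2] = 4×3 + 1×4 + 2×1 + 3×3 + 1×4 = 31; y[3] = 4×4 + 1×3 + 2×4 + 3×1 + 1×3 = 33; y[4] = 4×3 + 1×4 + 2×3 + 3×4 + 1×1 = 35. Result: [28, 38, 31, 33, 35]

[28, 38, 31, 33, 35]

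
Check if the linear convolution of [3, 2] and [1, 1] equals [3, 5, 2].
Recompute linear convolution of [3, 2] and [1, 1]: y[0] = 3×1 = 3; y[1] = 3×1 + 2×1 = 5; y[2] = 2×1 = 2 → [3, 5, 2]. Given [3, 5, 2] matches, so answer: Yes

Yes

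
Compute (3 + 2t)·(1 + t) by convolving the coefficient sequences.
Ascending coefficients: a = [3, 2], b = [1, 1]. c[0] = 3×1 = 3; c[1] = 3×1 + 2×1 = 5; c[2] = 2×1 = 2. Result coefficients: [3, 5, 2] → 3 + 5t + 2t^2

3 + 5t + 2t^2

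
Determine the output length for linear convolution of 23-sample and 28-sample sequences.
Linear/full convolution length: m + n - 1 = 23 + 28 - 1 = 50

50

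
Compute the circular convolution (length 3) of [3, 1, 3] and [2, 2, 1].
Use y[k] = Σ_j f[j]·g[(k-j) mod 3]. y[0] = 3×2 + 1×1 + 3×2 = 13; y[1] = 3×2 + 1×2 + 3×1 = 11; y[2] = 3×1 + 1×2 + 3×2 = 11. Result: [13, 11, 11]

[13, 11, 11]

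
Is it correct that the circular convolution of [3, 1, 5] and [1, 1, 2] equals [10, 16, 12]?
Recompute circular convolution of [3, 1, 5] and [1, 1, 2]: y[0] = 3×1 + 1×2 + 5×1 = 10; y[1] = 3×1 + 1×1 + 5×2 = 14; y[2] = 3×2 + 1×1 + 5×1 = 12 → [10, 14, 12]. Compare to given [10, 16, 12]: they differ at index 1: given 16, correct 14, so answer: No

No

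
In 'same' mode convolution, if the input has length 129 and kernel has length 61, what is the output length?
'Same' mode returns an output with the same length as the input: 129

129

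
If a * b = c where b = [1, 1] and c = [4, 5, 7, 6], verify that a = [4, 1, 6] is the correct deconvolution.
Forward-compute [4, 1, 6] * [1, 1]: c[0] = 4×1 = 4; c[1] = 4×1 + 1×1 = 5; c[2] = 1×1 + 6×1 = 7; c[3] = 6×1 = 6 → [4, 5, 7, 6]. Matches given c = [4, 5, 7, 6], so verified.

Verified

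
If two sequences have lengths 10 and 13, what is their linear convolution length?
Linear/full convolution length: m + n - 1 = 10 + 13 - 1 = 22

22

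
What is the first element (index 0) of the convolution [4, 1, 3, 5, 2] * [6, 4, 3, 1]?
Use y[k] = Σ_i a[i]·b[k-i] at k=0. y[0] = 4×6 = 24

24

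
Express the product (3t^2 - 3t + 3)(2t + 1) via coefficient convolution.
Ascending coefficients: a = [3, -3, 3], b = [1, 2]. c[0] = 3×1 = 3; c[1] = 3×2 + -3×1 = 3; c[2] = -3×2 + 3×1 = -3; c[3] = 3×2 = 6. Result coefficients: [3, 3, -3, 6] → 6t^3 - 3t^2 + 3t + 3

6t^3 - 3t^2 + 3t + 3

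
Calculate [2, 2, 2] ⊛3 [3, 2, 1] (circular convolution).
Use y[k] = Σ_j a[j]·b[(k-j) mod 3]. y[0] = 2×3 + 2×1 + 2×2 = 12; y[1] = 2×2 + 2×3 + 2×1 = 12; y[2] = 2×1 + 2×2 + 2×3 = 12. Result: [12, 12, 12]

[12, 12, 12]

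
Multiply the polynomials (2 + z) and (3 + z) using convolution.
Ascending coefficients: a = [2, 1], b = [3, 1]. c[0] = 2×3 = 6; c[1] = 2×1 + 1×3 = 5; c[2] = 1×1 = 1. Result coefficients: [6, 5, 1] → 6 + 5z + z^2

6 + 5z + z^2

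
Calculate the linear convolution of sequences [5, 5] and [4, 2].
y[0] = 5×4 = 20; y[1] = 5×2 + 5×4 = 30; y[2] = 5×2 = 10

[20, 30, 10]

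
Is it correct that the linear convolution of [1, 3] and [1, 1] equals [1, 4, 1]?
Recompute linear convolution of [1, 3] and [1, 1]: y[0] = 1×1 = 1; y[1] = 1×1 + 3×1 = 4; y[2] = 3×1 = 3 → [1, 4, 3]. Compare to given [1, 4, 1]: they differ at index 2: given 1, correct 3, so answer: No

No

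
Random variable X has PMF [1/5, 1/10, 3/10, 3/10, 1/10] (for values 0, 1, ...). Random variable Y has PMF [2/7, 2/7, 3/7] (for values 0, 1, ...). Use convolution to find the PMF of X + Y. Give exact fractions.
P(X+Y=k) = Σ_i P(X=i)·P(Y=k-i) — a convolution of [1/5, 1/10, 3/10, 3/10, 1/10] and [2/7, 2/7, 3/7]. P(X+Y=0) = (1/5)×(2/7) = 2/35; P(X+Y=1) = (1/5)×(2/7) + (1/10)×(2/7) = 2/35 + 1/35 = 3/35; P(X+Y=2) = (1/5)×(3/7) + (1/10)×(2/7) + (3/10)×(2/7) = 3/35 + 1/35 + 3/35 = 1/5; P(X+Y=3) = (1/10)×(3/7) + (3/10)×(2/7) + (3/10)×(2/7) = 3/70 + 3/35 + 3/35 = 3/14; P(X+Y=4) = (3/10)×(3/7) + (3/10)×(2/7) + (1/10)×(2/7) = 9/70 + 3/35 + 1/35 = 17/70; P(X+Y=5) = (3/10)×(3/7) + (1/10)×(2/7) = 9/70 + 1/35 = 11/70; P(X+Y=6) = (1/10)×(3/7) = 3/70. PMF: [2/35, 3/35, 1/5, 3/14, 17/70, 11/70, 3/70] (sums to 1 ✓)

[2/35, 3/35, 1/5, 3/14, 17/70, 11/70, 3/70]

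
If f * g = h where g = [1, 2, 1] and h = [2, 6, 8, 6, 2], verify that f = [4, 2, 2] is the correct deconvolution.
Forward-compute [4, 2, 2] * [1, 2, 1]: h[0] = 4×1 = 4; h[1] = 4×2 + 2×1 = 10; h[2] = 4×1 + 2×2 + 2×1 = 10; h[3] = 2×1 + 2×2 = 6; h[4] = 2×1 = 2 → [4, 10, 10, 6, 2]. Does not match given h = [2, 6, 8, 6, 2].

Not verified. [4, 2, 2] * [1, 2, 1] = [4, 10, 10, 6, 2], which differs from [2, 6, 8, 6, 2] at index 0.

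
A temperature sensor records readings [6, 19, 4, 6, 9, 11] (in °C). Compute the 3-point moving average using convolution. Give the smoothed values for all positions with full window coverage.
3-point moving average kernel = [1, 1, 1]. Apply in 'valid' mode (full window coverage): avg[0] = (6 + 19 + 4) / 3 = 9.67; avg[1] = (19 + 4 + 6) / 3 = 9.67; avg[2] = (4 + 6 + 9) / 3 = 6.33; avg[3] = (6 + 9 + 11) / 3 = 8.67. Smoothed values: [9.67, 9.67, 6.33, 8.67]

[9.67, 9.67, 6.33, 8.67]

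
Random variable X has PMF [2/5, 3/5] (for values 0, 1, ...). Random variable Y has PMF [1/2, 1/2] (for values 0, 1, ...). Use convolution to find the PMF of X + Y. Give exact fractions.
P(X+Y=k) = Σ_i P(X=i)·P(Y=k-i) — a convolution of [2/5, 3/5] and [1/2, 1/2]. P(X+Y=0) = (2/5)×(1/2) = 1/5; P(X+Y=1) = (2/5)×(1/2) + (3/5)×(1/2) = 1/5 + 3/10 = 1/2; P(X+Y=2) = (3/5)×(1/2) = 3/10. PMF: [1/5, 1/2, 3/10] (sums to 1 ✓)

[1/5, 1/2, 3/10]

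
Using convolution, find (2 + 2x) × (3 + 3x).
Ascending coefficients: a = [2, 2], b = [3, 3]. c[0] = 2×3 = 6; c[1] = 2×3 + 2×3 = 12; c[2] = 2×3 = 6. Result coefficients: [6, 12, 6] → 6 + 12x + 6x^2

6 + 12x + 6x^2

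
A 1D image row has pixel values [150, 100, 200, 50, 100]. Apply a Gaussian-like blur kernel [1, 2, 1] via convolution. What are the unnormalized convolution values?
Convolve image row [150, 100, 200, 50, 100] with kernel [1, 2, 1]: y[0] = 150×1 = 150; y[1] = 150×2 + 100×1 = 400; y[2] = 150×1 + 100×2 + 200×1 = 550; y[3] = 100×1 + 200×2 + 50×1 = 550; y[4] = 200×1 + 50×2 + 100×1 = 400; y[5] = 50×1 + 100×2 = 250; y[6] = 100×1 = 100 → [150, 400, 550, 550, 400, 250, 100]. Normalization factor = sum(kernel) = 4.

[150, 400, 550, 550, 400, 250, 100]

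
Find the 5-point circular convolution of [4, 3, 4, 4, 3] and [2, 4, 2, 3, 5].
Use y[k] = Σ_j a[j]·b[(k-j) mod 5]. y[0] = 4×2 + 3×5 + 4×3 + 4×2 + 3×4 = 55; y[1] = 4×4 + 3×2 + 4×5 + 4×3 + 3×2 = 60; y[2] = 4×2 + 3×4 + 4×2 + 4×5 + 3×3 = 57; y[3] = 4×3 + 3×2 + 4×4 + 4×2 + 3×5 = 57; y[4] = 4×5 + 3×3 + 4×2 + 4×4 + 3×2 = 59. Result: [55, 60, 57, 57, 59]

[55, 60, 57, 57, 59]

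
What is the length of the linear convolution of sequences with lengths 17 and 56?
Linear/full convolution length: m + n - 1 = 17 + 56 - 1 = 72

72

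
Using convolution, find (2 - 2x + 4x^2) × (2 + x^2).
Ascending coefficients: a = [2, -2, 4], b = [2, 0, 1]. c[0] = 2×2 = 4; c[1] = 2×0 + -2×2 = -4; c[2] = 2×1 + -2×0 + 4×2 = 10; c[3] = -2×1 + 4×0 = -2; c[4] = 4×1 = 4. Result coefficients: [4, -4, 10, -2, 4] → 4 - 4x + 10x^2 - 2x^3 + 4x^4

4 - 4x + 10x^2 - 2x^3 + 4x^4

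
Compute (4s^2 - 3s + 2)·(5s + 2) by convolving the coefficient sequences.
Ascending coefficients: a = [2, -3, 4], b = [2, 5]. c[0] = 2×2 = 4; c[1] = 2×5 + -3×2 = 4; c[2] = -3×5 + 4×2 = -7; c[3] = 4×5 = 20. Result coefficients: [4, 4, -7, 20] → 20s^3 - 7s^2 + 4s + 4

20s^3 - 7s^2 + 4s + 4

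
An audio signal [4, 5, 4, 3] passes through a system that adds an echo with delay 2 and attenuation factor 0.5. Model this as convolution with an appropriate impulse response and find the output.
Direct-path + delayed-attenuated-path model → impulse response h = [1, 0, 0.5] (1 at lag 0, 0.5 at lag 2). Output y[n] = x[n] + 0.5·x[n - 2] (with x[n] = 0 outside 0..3): y[0] = 4 + 0.5×0 = 4; y[1] = 5 + 0.5×0 = 5; y[2] = 4 + 0.5×4 = 6.0; y[3] = 3 + 0.5×5 = 5.5; y[4] = 0 + 0.5×4 = 2.0; y[5] = 0 + 0.5×3 = 1.5. So y = [4, 5, 6.0, 5.5, 2.0, 1.5]

[4, 5, 6.0, 5.5, 2.0, 1.5]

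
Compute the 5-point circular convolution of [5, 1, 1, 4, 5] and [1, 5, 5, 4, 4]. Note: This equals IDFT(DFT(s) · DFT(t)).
Either evaluate y[k] = Σ_j s[j]·t[(k-j) mod 5] directly, or use IDFT(DFT(s) · DFT(t)). y[0] = 5×1 + 1×4 + 1×4 + 4×5 + 5×5 = 58; y[1] = 5×5 + 1×1 + 1×4 + 4×4 + 5×5 = 71; y[2] = 5×5 + 1×5 + 1×1 + 4×4 + 5×4 = 67; y[3] = 5×4 + 1×5 + 1×5 + 4×1 + 5×4 = 54; y[4] = 5×4 + 1×4 + 1×5 + 4×5 + 5×1 = 54. Result: [58, 71, 67, 54, 54]

[58, 71, 67, 54, 54]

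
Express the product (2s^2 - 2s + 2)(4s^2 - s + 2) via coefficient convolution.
Ascending coefficients: a = [2, -2, 2], b = [2, -1, 4]. c[0] = 2×2 = 4; c[1] = 2×-1 + -2×2 = -6; c[2] = 2×4 + -2×-1 + 2×2 = 14; c[3] = -2×4 + 2×-1 = -10; c[4] = 2×4 = 8. Result coefficients: [4, -6, 14, -10, 8] → 8s^4 - 10s^3 + 14s^2 - 6s + 4

8s^4 - 10s^3 + 14s^2 - 6s + 4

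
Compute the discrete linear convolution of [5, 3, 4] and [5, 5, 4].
y[0] = 5×5 = 25; y[1] = 5×5 + 3×5 = 40; y[2] = 5×4 + 3×5 + 4×5 = 55; y[3] = 3×4 + 4×5 = 32; y[4] = 4×4 = 16

[25, 40, 55, 32, 16]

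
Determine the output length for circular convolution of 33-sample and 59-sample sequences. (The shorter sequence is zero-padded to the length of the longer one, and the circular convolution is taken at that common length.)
Circular convolution (zero-padding the shorter input) has length max(m, n) = max(33, 59) = 59

59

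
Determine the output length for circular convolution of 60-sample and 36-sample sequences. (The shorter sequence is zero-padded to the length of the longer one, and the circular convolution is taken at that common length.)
Circular convolution (zero-padding the shorter input) has length max(m, n) = max(60, 36) = 60

60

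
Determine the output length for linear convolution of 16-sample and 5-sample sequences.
Linear/full convolution length: m + n - 1 = 16 + 5 - 1 = 20

20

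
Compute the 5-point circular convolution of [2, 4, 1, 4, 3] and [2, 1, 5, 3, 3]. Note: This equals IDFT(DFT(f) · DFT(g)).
Either evaluate y[k] = Σ_j f[j]·g[(k-j) mod 5] directly, or use IDFT(DFT(f) · DFT(g)). y[0] = 2×2 + 4×3 + 1×3 + 4×5 + 3×1 = 42; y[1] = 2×1 + 4×2 + 1×3 + 4×3 + 3×5 = 40; y[2] = 2×5 + 4×1 + 1×2 + 4×3 + 3×3 = 37; y[3] = 2×3 + 4×5 + 1×1 + 4×2 + 3×3 = 44; y[4] = 2×3 + 4×3 + 1×5 + 4×1 + 3×2 = 33. Result: [42, 40, 37, 44, 33]

[42, 40, 37, 44, 33]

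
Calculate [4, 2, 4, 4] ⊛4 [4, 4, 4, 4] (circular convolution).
Use y[k] = Σ_j a[j]·b[(k-j) mod 4]. y[0] = 4×4 + 2×4 + 4×4 + 4×4 = 56; y[1] = 4×4 + 2×4 + 4×4 + 4×4 = 56; y[2] = 4×4 + 2×4 + 4×4 + 4×4 = 56; y[3] = 4×4 + 2×4 + 4×4 + 4×4 = 56. Result: [56, 56, 56, 56]

[56, 56, 56, 56]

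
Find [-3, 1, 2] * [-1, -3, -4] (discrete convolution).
y[0] = -3×-1 = 3; y[1] = -3×-3 + 1×-1 = 8; y[2] = -3×-4 + 1×-3 + 2×-1 = 7; y[3] = 1×-4 + 2×-3 = -10; y[4] = 2×-4 = -8

[3, 8, 7, -10, -8]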